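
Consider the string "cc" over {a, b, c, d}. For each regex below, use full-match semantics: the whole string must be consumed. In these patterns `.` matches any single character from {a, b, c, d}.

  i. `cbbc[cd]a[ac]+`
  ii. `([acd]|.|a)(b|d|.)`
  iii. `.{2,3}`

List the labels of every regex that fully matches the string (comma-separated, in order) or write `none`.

i → no match — must start with "cbbc"
ii → match
iii → match

ii, iii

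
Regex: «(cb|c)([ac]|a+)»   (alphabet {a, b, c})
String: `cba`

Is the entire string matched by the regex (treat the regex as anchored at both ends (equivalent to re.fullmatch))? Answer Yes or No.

Yes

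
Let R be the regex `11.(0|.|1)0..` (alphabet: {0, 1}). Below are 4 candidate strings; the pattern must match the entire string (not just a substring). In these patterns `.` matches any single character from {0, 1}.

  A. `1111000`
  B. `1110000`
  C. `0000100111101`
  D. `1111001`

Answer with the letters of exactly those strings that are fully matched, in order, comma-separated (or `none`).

A → match
B → match
C → no match — must start with `11`
D → match

A, B, D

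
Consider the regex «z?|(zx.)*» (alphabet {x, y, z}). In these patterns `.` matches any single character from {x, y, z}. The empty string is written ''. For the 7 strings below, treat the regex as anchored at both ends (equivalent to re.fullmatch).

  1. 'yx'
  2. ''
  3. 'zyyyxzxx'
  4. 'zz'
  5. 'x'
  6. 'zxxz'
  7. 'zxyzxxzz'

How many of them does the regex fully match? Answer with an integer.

1

1. 'yx' → no match
2. '' → match
3. 'zyyyxzxx' → no match
4. 'zz' → no match
5. 'x' → no match
6. 'zxxz' → no match
7. 'zxyzxxzz' → no match
Total matched: 1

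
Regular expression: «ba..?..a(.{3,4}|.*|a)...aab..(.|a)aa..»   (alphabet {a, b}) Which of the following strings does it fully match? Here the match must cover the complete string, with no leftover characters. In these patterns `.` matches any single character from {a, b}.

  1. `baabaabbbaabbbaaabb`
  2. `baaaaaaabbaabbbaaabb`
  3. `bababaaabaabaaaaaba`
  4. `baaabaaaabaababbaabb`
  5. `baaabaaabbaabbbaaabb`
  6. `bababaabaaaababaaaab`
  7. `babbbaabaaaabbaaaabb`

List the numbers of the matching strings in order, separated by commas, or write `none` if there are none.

1 → match
2 → match
3 → match
4 → match
5 → match
6 → match
7 → match

1, 2, 3, 4, 5, 6, 7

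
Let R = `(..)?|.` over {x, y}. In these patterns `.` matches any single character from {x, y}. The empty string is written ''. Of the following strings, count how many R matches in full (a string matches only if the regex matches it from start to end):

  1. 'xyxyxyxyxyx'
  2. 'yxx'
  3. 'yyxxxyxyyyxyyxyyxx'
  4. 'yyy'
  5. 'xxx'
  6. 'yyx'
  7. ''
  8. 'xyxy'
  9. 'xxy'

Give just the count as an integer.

1 → no match
2 → no match
3 → no match
4 → no match
5 → no match
6 → no match
7 → match
8 → no match
9 → no match
Total matched: 1

1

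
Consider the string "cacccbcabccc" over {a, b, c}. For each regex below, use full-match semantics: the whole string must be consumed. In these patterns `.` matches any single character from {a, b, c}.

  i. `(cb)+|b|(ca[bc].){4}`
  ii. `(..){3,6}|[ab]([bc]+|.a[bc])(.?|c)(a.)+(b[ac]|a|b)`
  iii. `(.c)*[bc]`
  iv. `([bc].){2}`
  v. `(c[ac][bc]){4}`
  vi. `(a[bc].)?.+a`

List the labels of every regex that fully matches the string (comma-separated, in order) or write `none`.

i → no match
ii → match
iii → no match
iv → no match
v → match
vi → no match — must end with "a"

ii, v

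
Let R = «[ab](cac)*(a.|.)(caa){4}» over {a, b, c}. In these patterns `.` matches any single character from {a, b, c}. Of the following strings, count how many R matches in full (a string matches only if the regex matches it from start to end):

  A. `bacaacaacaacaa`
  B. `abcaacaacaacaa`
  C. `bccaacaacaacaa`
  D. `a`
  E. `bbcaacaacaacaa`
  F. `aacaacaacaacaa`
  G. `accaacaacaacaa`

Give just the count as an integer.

A → match
B → match
C → match
D → no match — must end with `caa`
E → match
F → match
G → match
Total matched: 6

6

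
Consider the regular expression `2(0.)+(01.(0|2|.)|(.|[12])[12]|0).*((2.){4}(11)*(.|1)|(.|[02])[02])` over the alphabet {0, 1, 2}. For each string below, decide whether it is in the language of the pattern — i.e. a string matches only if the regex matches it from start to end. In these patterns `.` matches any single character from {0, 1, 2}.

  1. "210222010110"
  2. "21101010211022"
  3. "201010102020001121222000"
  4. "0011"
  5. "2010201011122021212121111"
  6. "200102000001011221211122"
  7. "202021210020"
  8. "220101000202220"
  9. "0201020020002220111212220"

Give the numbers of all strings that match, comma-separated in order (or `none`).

3, 5, 7

1 → no match — must start with "20"
2 → no match — must start with "20"
3 → match
4 → no match — must start with "20"
5 → match
6 → no match
7 → match
8 → no match — must start with "20"
9 → no match — must start with "20"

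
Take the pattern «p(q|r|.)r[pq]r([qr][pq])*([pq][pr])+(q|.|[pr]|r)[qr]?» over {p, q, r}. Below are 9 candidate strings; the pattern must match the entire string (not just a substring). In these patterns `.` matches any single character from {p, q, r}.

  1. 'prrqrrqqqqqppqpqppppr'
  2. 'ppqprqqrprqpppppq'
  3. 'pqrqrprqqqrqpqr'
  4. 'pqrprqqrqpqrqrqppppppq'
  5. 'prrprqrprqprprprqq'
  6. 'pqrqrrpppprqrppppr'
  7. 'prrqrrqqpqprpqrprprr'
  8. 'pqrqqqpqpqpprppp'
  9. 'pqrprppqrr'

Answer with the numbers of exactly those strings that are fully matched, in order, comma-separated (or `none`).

1 → match
2 → no match
3 → no match
4 → no match
5 → no match
6 → match
7 → match
8 → no match
9 → match

1, 6, 7, 9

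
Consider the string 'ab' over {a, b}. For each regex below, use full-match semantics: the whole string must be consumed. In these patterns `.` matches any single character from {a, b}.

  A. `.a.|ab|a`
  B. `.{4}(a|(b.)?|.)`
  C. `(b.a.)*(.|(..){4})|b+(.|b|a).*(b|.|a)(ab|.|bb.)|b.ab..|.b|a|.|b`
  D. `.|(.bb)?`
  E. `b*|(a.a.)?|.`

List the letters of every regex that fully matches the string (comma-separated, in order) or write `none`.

A → match
B → no match
C → match
D → no match
E → no match

A, C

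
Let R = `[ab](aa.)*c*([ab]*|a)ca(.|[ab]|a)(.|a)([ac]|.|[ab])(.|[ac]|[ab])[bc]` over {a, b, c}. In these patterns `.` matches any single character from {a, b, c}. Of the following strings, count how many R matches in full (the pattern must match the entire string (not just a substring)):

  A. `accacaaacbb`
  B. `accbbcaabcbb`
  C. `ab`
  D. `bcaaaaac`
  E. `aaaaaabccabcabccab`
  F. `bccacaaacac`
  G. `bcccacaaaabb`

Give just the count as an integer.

6

A → match
B → match
C → no match
D → match
E → match
F → match
G → match
Total matched: 6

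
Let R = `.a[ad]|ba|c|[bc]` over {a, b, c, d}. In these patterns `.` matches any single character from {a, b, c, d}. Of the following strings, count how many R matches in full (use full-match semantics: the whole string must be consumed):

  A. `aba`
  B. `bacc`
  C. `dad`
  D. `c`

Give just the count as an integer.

A → no match
B → no match
C → match
D → match
Total matched: 2

2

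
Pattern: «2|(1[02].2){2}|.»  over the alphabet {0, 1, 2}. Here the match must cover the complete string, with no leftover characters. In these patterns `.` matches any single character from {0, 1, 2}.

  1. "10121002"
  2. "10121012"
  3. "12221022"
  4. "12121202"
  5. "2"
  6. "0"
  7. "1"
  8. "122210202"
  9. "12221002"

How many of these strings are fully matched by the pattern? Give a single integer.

1 → match
2 → match
3 → match
4 → match
5 → match
6 → match
7 → match
8 → no match
9 → match
Total matched: 8

8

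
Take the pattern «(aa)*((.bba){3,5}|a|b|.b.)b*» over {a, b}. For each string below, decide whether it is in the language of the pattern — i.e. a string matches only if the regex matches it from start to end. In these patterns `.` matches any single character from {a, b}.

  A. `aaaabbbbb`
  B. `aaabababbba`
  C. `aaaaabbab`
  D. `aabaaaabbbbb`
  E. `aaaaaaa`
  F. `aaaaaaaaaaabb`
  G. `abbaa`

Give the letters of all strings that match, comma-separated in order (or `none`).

A → match
B → no match
C → no match
D → no match
E → match
F → match
G → no match

A, E, F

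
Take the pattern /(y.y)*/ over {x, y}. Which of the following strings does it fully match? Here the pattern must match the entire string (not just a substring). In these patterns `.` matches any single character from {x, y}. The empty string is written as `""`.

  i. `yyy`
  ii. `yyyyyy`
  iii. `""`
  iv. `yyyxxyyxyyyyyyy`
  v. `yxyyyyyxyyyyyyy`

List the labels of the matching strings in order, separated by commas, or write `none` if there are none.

i, ii, iii, v

i → match
ii → match
iii → match
iv → no match
v → match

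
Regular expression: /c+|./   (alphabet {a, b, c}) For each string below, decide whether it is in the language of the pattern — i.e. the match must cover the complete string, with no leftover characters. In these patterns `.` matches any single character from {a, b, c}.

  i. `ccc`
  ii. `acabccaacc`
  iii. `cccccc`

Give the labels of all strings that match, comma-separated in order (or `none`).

i, iii

i → match
ii → no match
iii → match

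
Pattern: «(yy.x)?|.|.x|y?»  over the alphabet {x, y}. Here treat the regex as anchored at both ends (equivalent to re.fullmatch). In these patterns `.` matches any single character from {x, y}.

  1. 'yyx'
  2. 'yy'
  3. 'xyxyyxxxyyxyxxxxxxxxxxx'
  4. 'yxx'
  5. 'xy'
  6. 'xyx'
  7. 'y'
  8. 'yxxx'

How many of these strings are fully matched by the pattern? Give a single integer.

1

1. 'yyx' → no match
2. 'yy' → no match
3 → no match
4. 'yxx' → no match
5. 'xy' → no match
6. 'xyx' → no match
7. 'y' → match
8. 'yxxx' → no match
Total matched: 1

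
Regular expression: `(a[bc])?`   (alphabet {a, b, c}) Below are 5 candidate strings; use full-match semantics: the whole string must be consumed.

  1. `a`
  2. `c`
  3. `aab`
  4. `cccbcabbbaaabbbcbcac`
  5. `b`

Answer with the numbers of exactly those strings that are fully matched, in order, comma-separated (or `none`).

1 → no match
2 → no match
3 → no match
4 → no match
5 → no match

none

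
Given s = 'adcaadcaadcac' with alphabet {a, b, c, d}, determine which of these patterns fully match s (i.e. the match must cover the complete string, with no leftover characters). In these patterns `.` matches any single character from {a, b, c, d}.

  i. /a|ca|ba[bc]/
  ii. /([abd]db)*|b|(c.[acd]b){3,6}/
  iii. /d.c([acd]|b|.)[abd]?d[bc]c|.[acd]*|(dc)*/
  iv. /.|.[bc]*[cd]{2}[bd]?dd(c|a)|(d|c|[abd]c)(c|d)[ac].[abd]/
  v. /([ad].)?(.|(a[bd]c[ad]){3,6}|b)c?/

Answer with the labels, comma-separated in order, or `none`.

i → no match
ii → no match
iii → match
iv → no match
v → match

iii, v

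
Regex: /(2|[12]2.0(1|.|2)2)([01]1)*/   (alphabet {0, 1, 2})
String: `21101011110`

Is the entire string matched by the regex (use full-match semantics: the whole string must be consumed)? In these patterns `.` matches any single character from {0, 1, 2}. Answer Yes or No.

No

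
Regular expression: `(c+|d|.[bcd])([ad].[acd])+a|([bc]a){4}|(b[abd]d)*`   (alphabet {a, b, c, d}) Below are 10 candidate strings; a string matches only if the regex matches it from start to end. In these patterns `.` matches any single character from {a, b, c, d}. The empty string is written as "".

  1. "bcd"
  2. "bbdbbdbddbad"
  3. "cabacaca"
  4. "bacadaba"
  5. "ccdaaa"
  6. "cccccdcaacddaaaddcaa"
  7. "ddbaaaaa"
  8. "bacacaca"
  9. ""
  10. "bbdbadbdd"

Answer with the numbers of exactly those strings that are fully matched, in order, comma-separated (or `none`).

1 → no match
2 → match
3 → match
4 → no match
5 → match
6 → no match
7 → match
8 → match
9 → match
10 → match

2, 3, 5, 7, 8, 9, 10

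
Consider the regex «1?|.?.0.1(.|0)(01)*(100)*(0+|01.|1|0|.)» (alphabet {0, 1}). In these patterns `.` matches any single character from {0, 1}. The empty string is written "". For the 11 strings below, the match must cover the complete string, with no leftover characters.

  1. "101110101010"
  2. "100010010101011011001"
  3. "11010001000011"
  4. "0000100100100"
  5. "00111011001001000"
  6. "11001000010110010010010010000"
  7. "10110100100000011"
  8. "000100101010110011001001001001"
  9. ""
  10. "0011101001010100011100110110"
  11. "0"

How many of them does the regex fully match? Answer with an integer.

3

1 → match
2 → no match
3 → no match
4 → no match
5 → match
6 → no match
7 → no match
8 → no match
9 → match
10 → no match
11 → no match
Total matched: 3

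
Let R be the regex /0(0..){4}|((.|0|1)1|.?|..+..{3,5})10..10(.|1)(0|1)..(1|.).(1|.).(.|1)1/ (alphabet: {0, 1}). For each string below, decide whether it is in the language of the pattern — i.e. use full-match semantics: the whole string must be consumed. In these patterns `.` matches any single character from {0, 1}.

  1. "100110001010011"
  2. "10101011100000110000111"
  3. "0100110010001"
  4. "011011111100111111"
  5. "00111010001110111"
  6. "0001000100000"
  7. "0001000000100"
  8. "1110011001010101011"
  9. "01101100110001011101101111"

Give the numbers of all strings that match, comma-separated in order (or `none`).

1 → no match
2 → no match
3 → no match
4 → no match
5 → no match
6 → no match
7 → no match
8 → no match
9 → no match

none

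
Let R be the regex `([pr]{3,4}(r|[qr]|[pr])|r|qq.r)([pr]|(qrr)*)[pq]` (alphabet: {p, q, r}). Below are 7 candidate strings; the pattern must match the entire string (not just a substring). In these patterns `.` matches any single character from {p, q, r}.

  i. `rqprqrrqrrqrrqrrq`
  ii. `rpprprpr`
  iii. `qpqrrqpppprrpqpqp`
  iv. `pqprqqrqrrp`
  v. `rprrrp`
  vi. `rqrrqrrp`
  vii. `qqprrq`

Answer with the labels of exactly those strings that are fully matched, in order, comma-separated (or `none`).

i → no match
ii → no match
iii → no match
iv → no match
v → match
vi → match
vii → match

v, vi, vii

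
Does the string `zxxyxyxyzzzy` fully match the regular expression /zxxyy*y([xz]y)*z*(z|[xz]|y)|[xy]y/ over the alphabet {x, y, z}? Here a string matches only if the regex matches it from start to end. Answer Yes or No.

No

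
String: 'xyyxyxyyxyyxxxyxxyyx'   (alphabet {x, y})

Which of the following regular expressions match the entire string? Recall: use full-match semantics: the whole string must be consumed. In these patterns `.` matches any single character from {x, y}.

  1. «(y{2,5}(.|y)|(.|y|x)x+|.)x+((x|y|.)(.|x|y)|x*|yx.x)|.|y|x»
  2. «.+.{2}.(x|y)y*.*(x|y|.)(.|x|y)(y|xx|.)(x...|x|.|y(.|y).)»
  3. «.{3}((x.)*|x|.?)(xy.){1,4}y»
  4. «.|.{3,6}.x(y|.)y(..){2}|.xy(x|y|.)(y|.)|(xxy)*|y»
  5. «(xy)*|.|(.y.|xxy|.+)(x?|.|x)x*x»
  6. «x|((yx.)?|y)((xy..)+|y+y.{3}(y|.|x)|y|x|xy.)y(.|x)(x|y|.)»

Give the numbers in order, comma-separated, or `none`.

2, 5

1 → no match
2 → match
3 → no match — must end with 'y'
4 → no match
5 → match
6 → no match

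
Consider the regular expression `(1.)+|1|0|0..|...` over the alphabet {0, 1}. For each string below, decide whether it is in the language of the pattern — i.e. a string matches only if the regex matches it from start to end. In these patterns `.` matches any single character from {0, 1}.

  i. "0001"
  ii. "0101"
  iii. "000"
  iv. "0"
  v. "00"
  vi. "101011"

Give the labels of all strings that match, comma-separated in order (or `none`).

iii, iv, vi

i. "0001" → no match
ii. "0101" → no match
iii. "000" → match
iv. "0" → match
v. "00" → no match
vi. "101011" → match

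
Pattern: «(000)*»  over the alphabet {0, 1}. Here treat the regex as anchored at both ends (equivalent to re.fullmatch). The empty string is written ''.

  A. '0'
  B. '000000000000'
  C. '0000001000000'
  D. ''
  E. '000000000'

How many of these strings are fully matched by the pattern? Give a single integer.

A → no match
B → match
C → no match
D → match
E → match
Total matched: 3

3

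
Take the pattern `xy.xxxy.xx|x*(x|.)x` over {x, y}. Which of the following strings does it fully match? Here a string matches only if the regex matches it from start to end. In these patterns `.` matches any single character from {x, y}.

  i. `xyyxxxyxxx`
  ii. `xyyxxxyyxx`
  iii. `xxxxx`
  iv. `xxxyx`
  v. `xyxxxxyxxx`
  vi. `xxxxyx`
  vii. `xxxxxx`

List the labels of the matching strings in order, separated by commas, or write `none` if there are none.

i, ii, iii, iv, v, vi, vii

i → match
ii → match
iii → match
iv → match
v → match
vi → match
vii → match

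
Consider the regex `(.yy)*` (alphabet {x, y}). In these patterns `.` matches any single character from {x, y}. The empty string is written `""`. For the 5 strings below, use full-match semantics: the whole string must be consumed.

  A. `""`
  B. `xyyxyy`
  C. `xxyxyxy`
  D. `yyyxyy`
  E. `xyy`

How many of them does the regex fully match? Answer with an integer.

A → match
B → match
C → no match
D → match
E → match
Total matched: 4

4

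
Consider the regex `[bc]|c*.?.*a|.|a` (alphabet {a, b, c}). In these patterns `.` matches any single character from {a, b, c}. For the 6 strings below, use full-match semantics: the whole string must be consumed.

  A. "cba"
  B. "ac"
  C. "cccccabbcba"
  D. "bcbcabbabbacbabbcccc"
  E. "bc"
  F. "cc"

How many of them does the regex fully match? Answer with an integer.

A → match
B → no match
C → match
D → no match
E → no match
F → no match
Total matched: 2

2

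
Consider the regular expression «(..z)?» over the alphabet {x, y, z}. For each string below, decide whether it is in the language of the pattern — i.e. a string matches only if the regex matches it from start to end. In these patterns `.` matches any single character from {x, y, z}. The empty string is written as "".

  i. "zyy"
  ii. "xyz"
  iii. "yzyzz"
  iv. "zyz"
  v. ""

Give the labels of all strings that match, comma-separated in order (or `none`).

ii, iv, v

i → no match
ii → match
iii → no match
iv → match
v → match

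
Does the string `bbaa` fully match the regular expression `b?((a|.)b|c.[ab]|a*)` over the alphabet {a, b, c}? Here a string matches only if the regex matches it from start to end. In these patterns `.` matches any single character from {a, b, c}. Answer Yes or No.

No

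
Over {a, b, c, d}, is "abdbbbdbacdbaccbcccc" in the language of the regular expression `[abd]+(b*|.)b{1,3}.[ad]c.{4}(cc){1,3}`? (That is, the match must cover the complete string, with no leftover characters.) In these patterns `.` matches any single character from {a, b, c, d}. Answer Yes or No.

No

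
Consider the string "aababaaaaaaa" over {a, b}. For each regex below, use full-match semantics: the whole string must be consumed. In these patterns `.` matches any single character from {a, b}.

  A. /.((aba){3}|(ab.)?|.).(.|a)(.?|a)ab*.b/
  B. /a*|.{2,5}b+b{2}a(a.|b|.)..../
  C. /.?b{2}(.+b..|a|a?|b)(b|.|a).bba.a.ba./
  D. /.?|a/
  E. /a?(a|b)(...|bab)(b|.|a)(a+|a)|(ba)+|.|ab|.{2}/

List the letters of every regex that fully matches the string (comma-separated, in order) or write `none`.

E

A → no match — must end with "b"
B → no match
C → no match
D → no match
E → match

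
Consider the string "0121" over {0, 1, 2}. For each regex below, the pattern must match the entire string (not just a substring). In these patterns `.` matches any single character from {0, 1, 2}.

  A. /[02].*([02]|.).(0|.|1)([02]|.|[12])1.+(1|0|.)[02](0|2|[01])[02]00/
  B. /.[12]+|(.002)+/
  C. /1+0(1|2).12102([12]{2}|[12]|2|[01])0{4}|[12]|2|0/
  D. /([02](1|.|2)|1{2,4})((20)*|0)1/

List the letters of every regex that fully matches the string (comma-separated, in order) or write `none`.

B

A → no match — must end with "00"
B → match
C → no match
D → no match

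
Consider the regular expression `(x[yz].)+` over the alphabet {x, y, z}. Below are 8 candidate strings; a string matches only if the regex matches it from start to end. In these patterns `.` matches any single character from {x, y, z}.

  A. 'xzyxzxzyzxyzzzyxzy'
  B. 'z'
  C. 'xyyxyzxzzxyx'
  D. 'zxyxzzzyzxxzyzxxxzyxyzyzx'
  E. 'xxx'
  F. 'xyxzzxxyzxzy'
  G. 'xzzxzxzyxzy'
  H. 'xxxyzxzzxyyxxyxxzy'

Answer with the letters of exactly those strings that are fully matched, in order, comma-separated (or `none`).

C

A → no match
B → no match — must start with 'x'
C → match
D → no match — must start with 'x'
E → no match
F → no match
G → no match
H → no match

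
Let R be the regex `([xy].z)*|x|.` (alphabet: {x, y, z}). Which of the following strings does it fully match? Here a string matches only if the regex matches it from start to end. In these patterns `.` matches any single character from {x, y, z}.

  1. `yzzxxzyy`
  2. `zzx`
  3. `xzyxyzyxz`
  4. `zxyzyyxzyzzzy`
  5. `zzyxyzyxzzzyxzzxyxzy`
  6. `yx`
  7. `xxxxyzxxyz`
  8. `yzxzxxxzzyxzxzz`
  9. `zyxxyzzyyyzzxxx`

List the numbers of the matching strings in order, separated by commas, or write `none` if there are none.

1. `yzzxxzyy` → no match
2. `zzx` → no match
3. `xzyxyzyxz` → no match
4 → no match
5 → no match
6. `yx` → no match
7. `xxxxyzxxyz` → no match
8 → no match
9 → no match

none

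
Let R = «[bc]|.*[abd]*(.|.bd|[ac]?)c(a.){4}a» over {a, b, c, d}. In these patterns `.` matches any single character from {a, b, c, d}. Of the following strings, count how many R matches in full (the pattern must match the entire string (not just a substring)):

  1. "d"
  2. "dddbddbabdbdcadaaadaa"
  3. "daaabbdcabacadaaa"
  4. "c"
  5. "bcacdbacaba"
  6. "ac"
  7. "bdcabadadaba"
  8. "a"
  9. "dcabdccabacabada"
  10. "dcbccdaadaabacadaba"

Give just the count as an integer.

4

1 → no match
2 → no match
3 → match
4 → match
5 → no match
6 → no match
7 → match
8 → no match
9 → match
10 → no match
Total matched: 4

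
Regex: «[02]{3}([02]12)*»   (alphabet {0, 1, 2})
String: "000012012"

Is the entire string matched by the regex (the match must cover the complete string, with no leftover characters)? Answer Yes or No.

Yes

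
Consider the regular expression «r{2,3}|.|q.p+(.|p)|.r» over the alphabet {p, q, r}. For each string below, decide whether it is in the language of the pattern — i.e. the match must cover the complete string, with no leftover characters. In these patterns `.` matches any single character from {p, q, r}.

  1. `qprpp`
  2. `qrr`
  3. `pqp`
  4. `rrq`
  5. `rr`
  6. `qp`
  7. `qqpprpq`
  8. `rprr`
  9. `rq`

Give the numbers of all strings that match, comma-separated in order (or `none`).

5

1 → no match
2 → no match
3 → no match
4 → no match
5 → match
6 → no match
7 → no match
8 → no match
9 → no match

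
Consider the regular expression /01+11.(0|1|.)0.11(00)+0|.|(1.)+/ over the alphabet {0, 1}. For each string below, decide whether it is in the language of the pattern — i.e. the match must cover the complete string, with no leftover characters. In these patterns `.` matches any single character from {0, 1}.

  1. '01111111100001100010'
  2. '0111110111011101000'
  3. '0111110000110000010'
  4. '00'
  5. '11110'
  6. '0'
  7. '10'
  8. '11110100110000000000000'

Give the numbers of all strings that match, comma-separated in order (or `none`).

1 → no match
2 → no match
3 → no match
4. '00' → no match
5. '11110' → no match
6. '0' → match
7. '10' → match
8 → no match

6, 7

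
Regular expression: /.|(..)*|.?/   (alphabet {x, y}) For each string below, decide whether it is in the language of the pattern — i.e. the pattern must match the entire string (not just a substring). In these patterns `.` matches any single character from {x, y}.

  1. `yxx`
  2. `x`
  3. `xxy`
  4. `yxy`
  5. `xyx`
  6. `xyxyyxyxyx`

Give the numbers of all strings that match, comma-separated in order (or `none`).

1 → no match
2 → match
3 → no match
4 → no match
5 → no match
6 → match

2, 6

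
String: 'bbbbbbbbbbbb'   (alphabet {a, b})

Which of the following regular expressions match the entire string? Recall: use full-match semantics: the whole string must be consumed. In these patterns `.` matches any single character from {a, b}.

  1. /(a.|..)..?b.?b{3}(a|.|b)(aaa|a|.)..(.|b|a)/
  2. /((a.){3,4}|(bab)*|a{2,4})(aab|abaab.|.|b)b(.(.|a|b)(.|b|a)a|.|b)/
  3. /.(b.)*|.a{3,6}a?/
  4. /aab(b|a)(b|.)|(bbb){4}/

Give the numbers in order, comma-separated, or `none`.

1 → match
2 → no match
3 → no match
4 → match

1, 4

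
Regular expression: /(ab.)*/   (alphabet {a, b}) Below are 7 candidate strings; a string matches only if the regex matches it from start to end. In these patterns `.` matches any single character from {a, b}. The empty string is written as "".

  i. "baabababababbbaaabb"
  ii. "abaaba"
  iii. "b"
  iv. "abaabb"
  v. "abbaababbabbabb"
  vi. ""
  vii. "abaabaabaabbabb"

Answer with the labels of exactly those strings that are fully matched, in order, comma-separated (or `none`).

ii, iv, vi, vii

i → no match
ii. "abaaba" → match
iii. "b" → no match
iv. "abaabb" → match
v → no match
vi. "" → match
vii → match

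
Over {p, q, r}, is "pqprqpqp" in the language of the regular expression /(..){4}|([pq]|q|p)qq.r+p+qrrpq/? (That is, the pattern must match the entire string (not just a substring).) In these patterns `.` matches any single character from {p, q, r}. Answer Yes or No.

Yes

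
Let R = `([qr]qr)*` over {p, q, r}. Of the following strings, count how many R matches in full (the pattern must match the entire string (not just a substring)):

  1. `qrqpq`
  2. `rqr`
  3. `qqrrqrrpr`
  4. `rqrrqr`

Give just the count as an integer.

2

1 → no match
2 → match
3 → no match
4 → match
Total matched: 2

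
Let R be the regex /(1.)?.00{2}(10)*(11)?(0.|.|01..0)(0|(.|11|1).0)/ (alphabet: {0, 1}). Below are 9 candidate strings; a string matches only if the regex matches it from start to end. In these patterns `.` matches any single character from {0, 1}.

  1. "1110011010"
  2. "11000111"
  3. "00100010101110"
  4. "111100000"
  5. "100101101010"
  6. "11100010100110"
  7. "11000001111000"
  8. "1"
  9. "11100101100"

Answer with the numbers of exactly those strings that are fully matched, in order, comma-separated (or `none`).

1 → no match
2 → no match — must end with "0"
3 → no match
4 → no match
5 → no match
6 → match
7 → no match
8 → no match — must end with "0"
9 → no match

6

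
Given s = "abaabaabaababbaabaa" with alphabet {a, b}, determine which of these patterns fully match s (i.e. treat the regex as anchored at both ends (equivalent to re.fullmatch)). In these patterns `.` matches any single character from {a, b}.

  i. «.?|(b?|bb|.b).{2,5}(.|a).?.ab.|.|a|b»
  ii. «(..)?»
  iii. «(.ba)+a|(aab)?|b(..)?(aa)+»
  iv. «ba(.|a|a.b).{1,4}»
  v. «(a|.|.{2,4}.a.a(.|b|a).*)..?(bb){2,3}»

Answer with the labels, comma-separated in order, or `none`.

iii

i → no match
ii → no match
iii → match
iv → no match — must start with "ba"
v → no match — must end with "bb"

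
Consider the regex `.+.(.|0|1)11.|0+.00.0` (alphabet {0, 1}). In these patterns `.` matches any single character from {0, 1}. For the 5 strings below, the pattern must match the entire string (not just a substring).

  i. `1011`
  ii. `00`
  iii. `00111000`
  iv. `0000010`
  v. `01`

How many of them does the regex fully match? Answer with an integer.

1

i → no match
ii → no match
iii → no match
iv → match
v → no match
Total matched: 1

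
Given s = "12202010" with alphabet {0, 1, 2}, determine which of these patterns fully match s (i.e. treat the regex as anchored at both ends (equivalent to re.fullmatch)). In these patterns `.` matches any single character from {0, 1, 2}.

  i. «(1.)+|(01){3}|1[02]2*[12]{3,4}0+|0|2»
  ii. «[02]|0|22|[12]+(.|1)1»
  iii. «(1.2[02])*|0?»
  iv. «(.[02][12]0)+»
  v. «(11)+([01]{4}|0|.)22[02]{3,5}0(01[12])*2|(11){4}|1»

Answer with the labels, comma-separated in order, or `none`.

i → no match
ii → no match
iii → no match
iv → match
v → no match

iv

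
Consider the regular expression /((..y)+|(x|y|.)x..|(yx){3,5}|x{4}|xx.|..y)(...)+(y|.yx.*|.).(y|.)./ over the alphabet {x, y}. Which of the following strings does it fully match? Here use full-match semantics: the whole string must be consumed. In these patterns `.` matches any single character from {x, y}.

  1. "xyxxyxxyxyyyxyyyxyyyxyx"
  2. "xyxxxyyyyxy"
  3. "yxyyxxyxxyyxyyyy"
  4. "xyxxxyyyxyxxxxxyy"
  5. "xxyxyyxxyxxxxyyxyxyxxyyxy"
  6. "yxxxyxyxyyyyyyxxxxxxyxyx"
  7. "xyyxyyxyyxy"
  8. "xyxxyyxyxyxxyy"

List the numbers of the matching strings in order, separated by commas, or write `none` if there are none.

3, 5

1 → no match
2 → no match
3 → match
4 → no match
5 → match
6 → no match
7 → no match
8 → no match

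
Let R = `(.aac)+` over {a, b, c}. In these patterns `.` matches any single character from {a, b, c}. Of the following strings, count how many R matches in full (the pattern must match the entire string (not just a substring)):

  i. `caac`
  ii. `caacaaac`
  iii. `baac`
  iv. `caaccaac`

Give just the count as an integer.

i → match
ii → match
iii → match
iv → match
Total matched: 4

4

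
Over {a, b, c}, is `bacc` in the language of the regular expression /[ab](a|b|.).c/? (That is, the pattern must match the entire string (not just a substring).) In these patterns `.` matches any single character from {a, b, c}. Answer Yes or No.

Yes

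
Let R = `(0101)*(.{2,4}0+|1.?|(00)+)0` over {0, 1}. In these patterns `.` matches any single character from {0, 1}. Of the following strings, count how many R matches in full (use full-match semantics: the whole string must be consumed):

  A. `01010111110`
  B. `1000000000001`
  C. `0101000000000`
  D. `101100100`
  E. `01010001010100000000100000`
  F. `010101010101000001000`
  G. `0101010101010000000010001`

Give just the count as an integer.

A → no match
B → no match — must end with `0`
C → match
D → no match
E → no match
F → no match
G → no match — must end with `0`
Total matched: 1

1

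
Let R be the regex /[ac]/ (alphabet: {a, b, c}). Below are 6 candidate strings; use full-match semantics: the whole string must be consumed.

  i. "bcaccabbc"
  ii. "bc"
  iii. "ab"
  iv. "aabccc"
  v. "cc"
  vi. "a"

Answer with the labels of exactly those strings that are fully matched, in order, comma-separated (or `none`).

i → no match
ii → no match
iii → no match
iv → no match
v → no match
vi → match

vi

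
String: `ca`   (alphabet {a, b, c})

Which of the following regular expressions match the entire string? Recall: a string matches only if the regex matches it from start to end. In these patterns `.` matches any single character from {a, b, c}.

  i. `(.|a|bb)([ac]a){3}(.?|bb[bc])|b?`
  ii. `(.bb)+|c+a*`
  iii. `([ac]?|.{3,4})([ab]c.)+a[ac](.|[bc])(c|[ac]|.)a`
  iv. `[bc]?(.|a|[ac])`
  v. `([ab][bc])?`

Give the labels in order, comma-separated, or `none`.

i → no match
ii → match
iii → no match
iv → match
v → no match

ii, iv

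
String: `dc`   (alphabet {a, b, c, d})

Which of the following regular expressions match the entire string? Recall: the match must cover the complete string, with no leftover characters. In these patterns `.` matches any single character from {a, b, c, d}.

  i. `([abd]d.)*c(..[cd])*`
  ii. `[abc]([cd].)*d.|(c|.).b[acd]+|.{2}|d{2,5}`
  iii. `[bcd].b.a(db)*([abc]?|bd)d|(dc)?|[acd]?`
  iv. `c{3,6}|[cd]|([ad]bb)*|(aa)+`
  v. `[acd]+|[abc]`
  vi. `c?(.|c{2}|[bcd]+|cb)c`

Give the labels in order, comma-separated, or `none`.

ii, iii, v, vi

i → no match
ii → match
iii → match
iv → no match
v → match
vi → match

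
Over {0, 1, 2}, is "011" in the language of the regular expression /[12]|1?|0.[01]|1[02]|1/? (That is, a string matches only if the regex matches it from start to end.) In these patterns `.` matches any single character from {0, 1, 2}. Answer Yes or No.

Yes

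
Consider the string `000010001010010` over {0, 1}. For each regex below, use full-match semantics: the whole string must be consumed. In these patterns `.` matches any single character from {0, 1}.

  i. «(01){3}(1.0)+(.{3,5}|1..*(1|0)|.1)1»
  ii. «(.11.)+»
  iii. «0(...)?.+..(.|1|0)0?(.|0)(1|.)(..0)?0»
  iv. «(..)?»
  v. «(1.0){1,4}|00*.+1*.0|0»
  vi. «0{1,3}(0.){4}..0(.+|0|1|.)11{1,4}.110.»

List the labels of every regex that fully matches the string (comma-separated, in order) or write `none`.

i → no match — must start with `01`
ii → no match
iii → match
iv → no match
v → match
vi → no match

iii, v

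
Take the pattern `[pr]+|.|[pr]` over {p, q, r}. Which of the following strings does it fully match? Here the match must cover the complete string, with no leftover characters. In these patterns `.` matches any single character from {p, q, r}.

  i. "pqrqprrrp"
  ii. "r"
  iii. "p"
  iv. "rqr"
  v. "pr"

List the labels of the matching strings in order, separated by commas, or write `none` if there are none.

i → no match
ii → match
iii → match
iv → no match
v → match

ii, iii, v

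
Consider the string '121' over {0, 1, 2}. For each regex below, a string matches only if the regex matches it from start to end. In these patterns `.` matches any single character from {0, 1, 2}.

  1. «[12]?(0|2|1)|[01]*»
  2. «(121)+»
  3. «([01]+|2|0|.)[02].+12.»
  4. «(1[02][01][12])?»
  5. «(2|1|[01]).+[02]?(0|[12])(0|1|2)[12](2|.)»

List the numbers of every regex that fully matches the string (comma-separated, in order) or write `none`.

1 → no match
2 → match
3 → no match
4 → no match
5 → no match

2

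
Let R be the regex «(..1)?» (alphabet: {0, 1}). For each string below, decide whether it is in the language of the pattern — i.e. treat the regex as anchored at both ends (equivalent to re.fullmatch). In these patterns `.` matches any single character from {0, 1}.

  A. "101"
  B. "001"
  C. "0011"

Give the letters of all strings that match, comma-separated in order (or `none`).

A → match
B → match
C → no match

A, B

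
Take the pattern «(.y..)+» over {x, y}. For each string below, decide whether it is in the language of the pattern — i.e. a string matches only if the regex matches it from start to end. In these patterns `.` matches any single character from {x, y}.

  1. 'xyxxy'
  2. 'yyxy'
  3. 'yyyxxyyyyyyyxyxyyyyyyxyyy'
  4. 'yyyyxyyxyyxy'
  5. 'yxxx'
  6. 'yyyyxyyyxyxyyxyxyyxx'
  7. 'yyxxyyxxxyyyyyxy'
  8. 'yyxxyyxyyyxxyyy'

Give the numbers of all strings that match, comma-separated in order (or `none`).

1 → no match
2 → match
3 → no match
4 → match
5 → no match
6 → no match
7 → match
8 → no match

2, 4, 7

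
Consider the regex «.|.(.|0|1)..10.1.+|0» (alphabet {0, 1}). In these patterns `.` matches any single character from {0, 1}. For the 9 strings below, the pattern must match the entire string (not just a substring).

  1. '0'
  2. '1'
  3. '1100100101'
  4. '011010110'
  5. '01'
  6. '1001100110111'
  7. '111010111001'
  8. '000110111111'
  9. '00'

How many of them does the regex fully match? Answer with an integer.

7

1 → match
2 → match
3 → match
4 → match
5 → no match
6 → match
7 → match
8 → match
9 → no match
Total matched: 7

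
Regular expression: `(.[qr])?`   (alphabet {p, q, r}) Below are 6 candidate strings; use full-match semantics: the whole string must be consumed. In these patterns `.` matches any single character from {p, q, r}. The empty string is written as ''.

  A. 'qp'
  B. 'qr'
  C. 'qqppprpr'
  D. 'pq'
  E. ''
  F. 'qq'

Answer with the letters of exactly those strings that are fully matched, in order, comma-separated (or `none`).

B, D, E, F

A → no match
B → match
C → no match
D → match
E → match
F → match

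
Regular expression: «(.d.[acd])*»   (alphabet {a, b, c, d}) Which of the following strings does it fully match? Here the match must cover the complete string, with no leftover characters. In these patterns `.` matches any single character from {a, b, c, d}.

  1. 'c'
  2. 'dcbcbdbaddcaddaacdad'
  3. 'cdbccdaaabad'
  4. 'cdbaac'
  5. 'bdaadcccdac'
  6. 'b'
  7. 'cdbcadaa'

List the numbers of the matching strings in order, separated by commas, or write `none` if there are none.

1 → no match
2 → no match
3 → no match
4 → no match
5 → no match
6 → no match
7 → match

7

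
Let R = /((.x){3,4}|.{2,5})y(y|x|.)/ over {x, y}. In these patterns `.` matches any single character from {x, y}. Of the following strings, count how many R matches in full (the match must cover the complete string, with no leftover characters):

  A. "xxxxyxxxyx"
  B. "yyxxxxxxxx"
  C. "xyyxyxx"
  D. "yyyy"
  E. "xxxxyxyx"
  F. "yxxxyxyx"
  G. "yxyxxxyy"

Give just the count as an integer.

5

A → match
B → no match
C → no match
D → match
E → match
F → match
G → match
Total matched: 5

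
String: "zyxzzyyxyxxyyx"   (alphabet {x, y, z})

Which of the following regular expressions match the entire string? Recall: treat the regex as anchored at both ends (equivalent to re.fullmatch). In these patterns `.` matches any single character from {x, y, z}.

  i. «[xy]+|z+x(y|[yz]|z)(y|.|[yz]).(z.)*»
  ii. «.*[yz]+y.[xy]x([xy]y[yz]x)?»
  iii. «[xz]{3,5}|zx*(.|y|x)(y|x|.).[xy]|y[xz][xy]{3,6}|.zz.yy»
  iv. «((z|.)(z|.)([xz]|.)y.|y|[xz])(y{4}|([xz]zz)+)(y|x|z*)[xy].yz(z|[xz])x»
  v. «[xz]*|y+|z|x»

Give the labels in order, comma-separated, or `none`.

ii

i → no match
ii → match
iii → no match
iv → no match
v → no match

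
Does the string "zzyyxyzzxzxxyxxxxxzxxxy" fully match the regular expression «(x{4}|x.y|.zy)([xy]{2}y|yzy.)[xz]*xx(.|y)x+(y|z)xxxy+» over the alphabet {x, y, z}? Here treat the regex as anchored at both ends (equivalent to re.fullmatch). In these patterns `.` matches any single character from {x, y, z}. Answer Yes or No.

Yes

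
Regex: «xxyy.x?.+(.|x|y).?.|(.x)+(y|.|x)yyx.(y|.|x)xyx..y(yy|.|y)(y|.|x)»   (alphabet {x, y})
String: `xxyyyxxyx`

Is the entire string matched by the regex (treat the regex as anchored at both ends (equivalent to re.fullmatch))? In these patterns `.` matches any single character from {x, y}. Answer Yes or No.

Yes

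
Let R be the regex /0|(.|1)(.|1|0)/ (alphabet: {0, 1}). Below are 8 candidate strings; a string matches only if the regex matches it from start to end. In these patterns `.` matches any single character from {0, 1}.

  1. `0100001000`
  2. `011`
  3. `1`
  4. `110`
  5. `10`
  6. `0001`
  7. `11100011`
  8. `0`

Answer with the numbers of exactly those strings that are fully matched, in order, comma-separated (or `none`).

1 → no match
2 → no match
3 → no match
4 → no match
5 → match
6 → no match
7 → no match
8 → match

5, 8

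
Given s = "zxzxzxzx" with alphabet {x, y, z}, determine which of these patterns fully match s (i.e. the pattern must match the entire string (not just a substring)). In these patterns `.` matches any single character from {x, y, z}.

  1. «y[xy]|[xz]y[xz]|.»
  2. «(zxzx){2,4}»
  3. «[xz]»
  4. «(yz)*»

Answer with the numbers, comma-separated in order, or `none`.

2

1 → no match
2 → match
3 → no match
4 → no match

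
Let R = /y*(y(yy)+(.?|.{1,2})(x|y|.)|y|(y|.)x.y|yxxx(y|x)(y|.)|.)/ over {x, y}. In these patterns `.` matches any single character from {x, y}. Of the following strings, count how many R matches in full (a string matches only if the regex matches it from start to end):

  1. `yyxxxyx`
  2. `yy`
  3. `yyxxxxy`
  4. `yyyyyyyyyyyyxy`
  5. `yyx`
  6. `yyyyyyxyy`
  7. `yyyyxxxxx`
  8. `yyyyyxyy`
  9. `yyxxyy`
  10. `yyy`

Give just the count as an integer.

1 → match
2 → match
3 → match
4 → match
5 → match
6 → match
7 → match
8 → match
9 → match
10 → match
Total matched: 10

10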